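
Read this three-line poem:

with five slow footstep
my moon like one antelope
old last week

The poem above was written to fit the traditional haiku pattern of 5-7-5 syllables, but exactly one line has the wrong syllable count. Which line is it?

Line 3

Line 1: with (1), five (1), slow (1), footstep (2) → 5 ✓
Line 2: my (1), moon (1), like (1), one (1), antelope (3) → 7 ✓
Line 3: old (1), last (1), week (1) → 3 (expected 5)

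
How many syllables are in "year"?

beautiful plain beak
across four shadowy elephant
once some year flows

"year" has 1 syllable.

1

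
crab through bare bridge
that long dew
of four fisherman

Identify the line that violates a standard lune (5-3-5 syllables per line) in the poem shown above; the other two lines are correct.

Line 1

Line 1: "crab through bare bridge": 1+1+1+1 = 4 (expected 5)
Line 2: "that long dew": 1+1+1 = 3 ✓
Line 3: "of four fisherman": 1+1+3 = 5 ✓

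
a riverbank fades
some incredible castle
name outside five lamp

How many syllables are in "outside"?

2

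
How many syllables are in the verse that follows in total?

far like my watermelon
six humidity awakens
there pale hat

Line 1: far(1) + like(1) + my(1) + watermelon(4) = 7
Line 2: six(1) + humidity(4) + awakens(3) = 8
Line 3: there(1) + pale(1) + hat(1) = 3
Total: 7 + 8 + 3 = 18

18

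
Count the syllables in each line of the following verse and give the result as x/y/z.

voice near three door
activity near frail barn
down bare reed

4/7/3

Line 1: voice (1), near (1), three (1), door (1) → 4
Line 2: activity (4), near (1), frail (1), barn (1) → 7
Line 3: down (1), bare (1), reed (1) → 3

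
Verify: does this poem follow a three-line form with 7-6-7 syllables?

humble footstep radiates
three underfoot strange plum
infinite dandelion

Line 1: humble (2), footstep (2), radiates (3) → 7 ✓
Line 2: three (1), underfoot (3), strange (1), plum (1) → 6 ✓
Line 3: infinite (3), dandelion (4) → 7 ✓

Yes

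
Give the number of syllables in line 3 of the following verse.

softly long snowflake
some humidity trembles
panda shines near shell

Line 3: "panda shines near shell": 2+1+1+1 = 5

5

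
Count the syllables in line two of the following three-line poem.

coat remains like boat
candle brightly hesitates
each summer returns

Line two: candle(2) + brightly(2) + hesitates(3) = 7

7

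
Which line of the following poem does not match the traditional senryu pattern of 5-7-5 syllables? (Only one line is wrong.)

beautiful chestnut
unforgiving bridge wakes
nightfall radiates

Line 1: beautiful(3) + chestnut(2) = 5 ✓
Line 2: unforgiving(4) + bridge(1) + wakes(1) = 6 (expected 7)
Line 3: nightfall(2) + radiates(3) = 5 ✓

Line 2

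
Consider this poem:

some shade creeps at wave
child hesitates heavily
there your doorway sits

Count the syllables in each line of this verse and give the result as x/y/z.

5/7/5

Line 1: "some shade creeps at wave": 1+1+1+1+1 = 5
Line 2: "child hesitates heavily": 1+3+3 = 7
Line 3: "there your doorway sits": 1+1+2+1 = 5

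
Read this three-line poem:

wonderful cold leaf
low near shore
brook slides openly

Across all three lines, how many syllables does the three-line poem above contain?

Line 1: wonderful(3) + cold(1) + leaf(1) = 5
Line 2: low(1) + near(1) + shore(1) = 3
Line 3: brook(1) + slides(1) + openly(3) = 5
Total: 5 + 3 + 5 = 13

13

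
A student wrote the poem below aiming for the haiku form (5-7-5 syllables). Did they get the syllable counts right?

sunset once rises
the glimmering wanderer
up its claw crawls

No

Line 1: sunset (2), once (1), rises (2) → 5 ✓
Line 2: the (1), glimmering (3), wanderer (3) → 7 ✓
Line 3: up (1), its (1), claw (1), crawls (1) → 4 (expected 5)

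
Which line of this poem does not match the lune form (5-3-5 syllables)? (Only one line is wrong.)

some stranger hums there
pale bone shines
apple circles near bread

The third line

Line 1: some (1), stranger (2), hums (1), there (1) → 5 ✓
Line 2: pale (1), bone (1), shines (1) → 3 ✓
Line 3: apple (2), circles (2), near (1), bread (1) → 6 (expected 5)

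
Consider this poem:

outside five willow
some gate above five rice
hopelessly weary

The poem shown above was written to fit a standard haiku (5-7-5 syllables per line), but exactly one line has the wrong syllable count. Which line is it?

Line 2

Line 1: outside (2), five (1), willow (2) → 5 ✓
Line 2: some (1), gate (1), above (2), five (1), rice (1) → 6 (expected 7)
Line 3: hopelessly (3), weary (2) → 5 ✓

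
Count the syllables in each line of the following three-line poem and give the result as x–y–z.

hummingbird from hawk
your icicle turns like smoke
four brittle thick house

Line 1: hummingbird(3) + from(1) + hawk(1) = 5
Line 2: your(1) + icicle(3) + turns(1) + like(1) + smoke(1) = 7
Line 3: four(1) + brittle(2) + thick(1) + house(1) = 5

5–7–5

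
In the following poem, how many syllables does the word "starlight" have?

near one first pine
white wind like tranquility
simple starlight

2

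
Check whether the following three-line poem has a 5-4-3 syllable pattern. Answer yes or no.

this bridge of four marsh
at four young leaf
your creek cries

Yes

Line 1: this (1), bridge (1), of (1), four (1), marsh (1) → 5 ✓
Line 2: at (1), four (1), young (1), leaf (1) → 4 ✓
Line 3: your (1), creek (1), cries (1) → 3 ✓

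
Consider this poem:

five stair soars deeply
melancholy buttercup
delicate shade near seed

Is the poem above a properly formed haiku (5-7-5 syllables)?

Line 1: five(1) + stair(1) + soars(1) + deeply(2) = 5 ✓
Line 2: melancholy(4) + buttercup(3) = 7 ✓
Line 3: delicate(3) + shade(1) + near(1) + seed(1) = 6 (expected 5)

No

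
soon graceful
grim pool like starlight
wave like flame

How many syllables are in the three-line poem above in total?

Line 1: soon (1), graceful (2) → 3
Line 2: grim (1), pool (1), like (1), starlight (2) → 5
Line 3: wave (1), like (1), flame (1) → 3
Total: 3 + 5 + 3 = 11

11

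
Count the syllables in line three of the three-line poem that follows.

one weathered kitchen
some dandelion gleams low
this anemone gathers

7

Line three: this (1), anemone (4), gathers (2) → 7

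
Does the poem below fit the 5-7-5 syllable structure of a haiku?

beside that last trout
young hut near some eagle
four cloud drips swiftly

No

Line 1: beside (2), that (1), last (1), trout (1) → 5 ✓
Line 2: young (1), hut (1), near (1), some (1), eagle (2) → 6 (expected 7)
Line 3: four (1), cloud (1), drips (1), swiftly (2) → 5 ✓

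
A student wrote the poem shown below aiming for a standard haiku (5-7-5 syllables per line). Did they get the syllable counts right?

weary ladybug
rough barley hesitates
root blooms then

No

Line 1: weary (2), ladybug (3) → 5 ✓
Line 2: rough (1), barley (2), hesitates (3) → 6 (expected 7)
Line 3: root (1), blooms (1), then (1) → 3 (expected 5)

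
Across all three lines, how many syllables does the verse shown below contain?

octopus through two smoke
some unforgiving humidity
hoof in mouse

18

Line 1: octopus(3) + through(1) + two(1) + smoke(1) = 6
Line 2: some(1) + unforgiving(4) + humidity(4) = 9
Line 3: hoof(1) + in(1) + mouse(1) = 3
Total: 6 + 9 + 3 = 18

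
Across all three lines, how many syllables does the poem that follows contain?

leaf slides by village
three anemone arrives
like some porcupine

Line 1: leaf (1), slides (1), by (1), village (2) → 5
Line 2: three (1), anemone (4), arrives (2) → 7
Line 3: like (1), some (1), porcupine (3) → 5
Total: 5 + 7 + 5 = 17

17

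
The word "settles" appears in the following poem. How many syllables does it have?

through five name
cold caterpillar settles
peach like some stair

2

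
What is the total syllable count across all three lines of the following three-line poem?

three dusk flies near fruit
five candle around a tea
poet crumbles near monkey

19

Line 1: "three dusk flies near fruit": 1+1+1+1+1 = 5
Line 2: "five candle around a tea": 1+2+2+1+1 = 7
Line 3: "poet crumbles near monkey": 2+2+1+2 = 7
Total: 5 + 7 + 7 = 19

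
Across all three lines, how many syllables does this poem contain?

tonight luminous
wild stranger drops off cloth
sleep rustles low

15

Line 1: "tonight luminous": 2+3 = 5
Line 2: "wild stranger drops off cloth": 1+2+1+1+1 = 6
Line 3: "sleep rustles low": 1+2+1 = 4
Total: 5 + 6 + 4 = 15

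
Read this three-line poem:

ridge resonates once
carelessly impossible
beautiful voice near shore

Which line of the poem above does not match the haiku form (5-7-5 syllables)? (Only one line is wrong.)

Line 1: "ridge resonates once": 1+3+1 = 5 ✓
Line 2: "carelessly impossible": 3+4 = 7 ✓
Line 3: "beautiful voice near shore": 3+1+1+1 = 6 (expected 5)

The third line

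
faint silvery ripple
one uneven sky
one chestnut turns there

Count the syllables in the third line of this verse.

5

The third line: "one chestnut turns there": 1+2+1+1 = 5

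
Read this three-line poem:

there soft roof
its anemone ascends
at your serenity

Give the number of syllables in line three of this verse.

Line three: at(1) + your(1) + serenity(4) = 6

6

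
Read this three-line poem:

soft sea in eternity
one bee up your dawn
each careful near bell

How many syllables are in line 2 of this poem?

5

Line 2: one (1), bee (1), up (1), your (1), dawn (1) → 5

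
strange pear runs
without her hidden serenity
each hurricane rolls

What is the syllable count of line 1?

Line 1: strange(1) + pear(1) + runs(1) = 3

3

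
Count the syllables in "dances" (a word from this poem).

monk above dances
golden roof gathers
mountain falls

2

"dances" has 2 syllables.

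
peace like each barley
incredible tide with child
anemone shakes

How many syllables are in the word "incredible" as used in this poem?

"incredible" has 4 syllables.

4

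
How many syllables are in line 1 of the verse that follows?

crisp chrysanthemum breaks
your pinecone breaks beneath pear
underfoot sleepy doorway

6

Line 1: "crisp chrysanthemum breaks": 1+4+1 = 6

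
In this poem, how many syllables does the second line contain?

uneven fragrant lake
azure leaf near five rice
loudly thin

The second line: azure (2), leaf (1), near (1), five (1), rice (1) → 6

6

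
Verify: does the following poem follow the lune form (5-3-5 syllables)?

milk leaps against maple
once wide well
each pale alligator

No

Line 1: "milk leaps against maple": 1+1+2+2 = 6 (expected 5)
Line 2: "once wide well": 1+1+1 = 3 ✓
Line 3: "each pale alligator": 1+1+4 = 6 (expected 5)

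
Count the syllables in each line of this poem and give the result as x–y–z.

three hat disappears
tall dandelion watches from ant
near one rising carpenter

Line 1: three (1), hat (1), disappears (3) → 5
Line 2: tall (1), dandelion (4), watches (2), from (1), ant (1) → 9
Line 3: near (1), one (1), rising (2), carpenter (3) → 7

5–9–7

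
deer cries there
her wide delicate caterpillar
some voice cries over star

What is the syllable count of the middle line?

The middle line: her (1), wide (1), delicate (3), caterpillar (4) → 9

9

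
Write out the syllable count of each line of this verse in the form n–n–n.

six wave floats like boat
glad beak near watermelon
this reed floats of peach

Line 1: six (1), wave (1), floats (1), like (1), boat (1) → 5
Line 2: glad (1), beak (1), near (1), watermelon (4) → 7
Line 3: this (1), reed (1), floats (1), of (1), peach (1) → 5

5–7–5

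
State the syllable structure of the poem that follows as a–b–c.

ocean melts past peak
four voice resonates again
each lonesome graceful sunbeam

Line 1: "ocean melts past peak": 2+1+1+1 = 5
Line 2: "four voice resonates again": 1+1+3+2 = 7
Line 3: "each lonesome graceful sunbeam": 1+2+2+2 = 7

5–7–7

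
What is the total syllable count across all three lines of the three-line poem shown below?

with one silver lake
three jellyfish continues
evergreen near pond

Line 1: with(1) + one(1) + silver(2) + lake(1) = 5
Line 2: three(1) + jellyfish(3) + continues(3) = 7
Line 3: evergreen(3) + near(1) + pond(1) = 5
Total: 5 + 7 + 5 = 17

17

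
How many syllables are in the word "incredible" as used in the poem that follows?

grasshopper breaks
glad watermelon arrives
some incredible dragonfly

"incredible" has 4 syllables.

4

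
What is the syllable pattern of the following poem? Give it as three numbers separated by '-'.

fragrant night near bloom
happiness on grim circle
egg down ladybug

Line 1: "fragrant night near bloom": 2+1+1+1 = 5
Line 2: "happiness on grim circle": 3+1+1+2 = 7
Line 3: "egg down ladybug": 1+1+3 = 5

5-7-5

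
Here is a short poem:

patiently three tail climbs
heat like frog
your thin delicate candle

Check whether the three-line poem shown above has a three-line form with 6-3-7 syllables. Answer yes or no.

Yes

Line 1: patiently (3), three (1), tail (1), climbs (1) → 6 ✓
Line 2: heat (1), like (1), frog (1) → 3 ✓
Line 3: your (1), thin (1), delicate (3), candle (2) → 7 ✓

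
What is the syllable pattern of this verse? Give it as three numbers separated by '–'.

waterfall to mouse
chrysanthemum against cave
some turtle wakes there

Line 1: "waterfall to mouse": 3+1+1 = 5
Line 2: "chrysanthemum against cave": 4+2+1 = 7
Line 3: "some turtle wakes there": 1+2+1+1 = 5

5–7–5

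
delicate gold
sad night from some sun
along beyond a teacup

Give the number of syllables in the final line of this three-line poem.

The final line: along (2), beyond (2), a (1), teacup (2) → 7

7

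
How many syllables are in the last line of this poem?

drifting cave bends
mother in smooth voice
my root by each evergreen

The last line: "my root by each evergreen": 1+1+1+1+3 = 7

7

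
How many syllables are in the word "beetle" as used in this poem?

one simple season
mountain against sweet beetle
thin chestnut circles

2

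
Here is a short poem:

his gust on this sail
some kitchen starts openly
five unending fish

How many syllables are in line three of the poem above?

Line three: "five unending fish": 1+3+1 = 5

5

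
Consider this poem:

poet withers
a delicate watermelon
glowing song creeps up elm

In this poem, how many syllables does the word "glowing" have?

2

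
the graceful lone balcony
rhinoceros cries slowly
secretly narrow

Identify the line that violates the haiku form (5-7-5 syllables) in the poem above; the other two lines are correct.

Line 1: the (1), graceful (2), lone (1), balcony (3) → 7 (expected 5)
Line 2: rhinoceros (4), cries (1), slowly (2) → 7 ✓
Line 3: secretly (3), narrow (2) → 5 ✓

The first line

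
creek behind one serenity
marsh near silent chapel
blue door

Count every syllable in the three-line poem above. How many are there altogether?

16

Line 1: creek(1) + behind(2) + one(1) + serenity(4) = 8
Line 2: marsh(1) + near(1) + silent(2) + chapel(2) = 6
Line 3: blue(1) + door(1) = 2
Total: 8 + 6 + 2 = 16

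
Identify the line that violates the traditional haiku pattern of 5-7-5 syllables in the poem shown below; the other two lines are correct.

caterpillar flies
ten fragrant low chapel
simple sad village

Line 2

Line 1: caterpillar (4), flies (1) → 5 ✓
Line 2: ten (1), fragrant (2), low (1), chapel (2) → 6 (expected 7)
Line 3: simple (2), sad (1), village (2) → 5 ✓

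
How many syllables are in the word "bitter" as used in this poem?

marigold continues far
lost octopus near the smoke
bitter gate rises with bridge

2

"bitter" has 2 syllables.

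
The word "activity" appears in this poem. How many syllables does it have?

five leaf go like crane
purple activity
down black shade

4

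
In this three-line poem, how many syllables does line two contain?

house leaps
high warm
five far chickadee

2

Line two: high (1), warm (1) → 2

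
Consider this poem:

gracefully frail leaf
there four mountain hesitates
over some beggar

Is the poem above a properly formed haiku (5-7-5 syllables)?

Yes

Line 1: "gracefully frail leaf": 3+1+1 = 5 ✓
Line 2: "there four mountain hesitates": 1+1+2+3 = 7 ✓
Line 3: "over some beggar": 2+1+2 = 5 ✓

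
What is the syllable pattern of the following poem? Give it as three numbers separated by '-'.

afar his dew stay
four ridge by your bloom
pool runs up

5-5-3

Line 1: afar(2) + his(1) + dew(1) + stay(1) = 5
Line 2: four(1) + ridge(1) + by(1) + your(1) + bloom(1) = 5
Line 3: pool(1) + runs(1) + up(1) = 3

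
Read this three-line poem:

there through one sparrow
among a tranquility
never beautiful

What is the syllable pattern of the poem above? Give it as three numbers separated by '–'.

5–7–5

Line 1: "there through one sparrow": 1+1+1+2 = 5
Line 2: "among a tranquility": 2+1+4 = 7
Line 3: "never beautiful": 2+3 = 5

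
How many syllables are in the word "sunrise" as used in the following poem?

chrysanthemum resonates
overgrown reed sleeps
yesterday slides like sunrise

2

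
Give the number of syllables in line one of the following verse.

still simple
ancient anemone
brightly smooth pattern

3

Line one: still(1) + simple(2) = 3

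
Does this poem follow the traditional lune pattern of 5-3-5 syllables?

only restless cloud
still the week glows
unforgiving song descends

No

Line 1: only (2), restless (2), cloud (1) → 5 ✓
Line 2: still (1), the (1), week (1), glows (1) → 4 (expected 3)
Line 3: unforgiving (4), song (1), descends (2) → 7 (expected 5)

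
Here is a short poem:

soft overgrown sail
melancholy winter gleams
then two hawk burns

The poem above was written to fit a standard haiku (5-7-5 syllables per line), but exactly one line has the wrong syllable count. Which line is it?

Line 3

Line 1: soft (1), overgrown (3), sail (1) → 5 ✓
Line 2: melancholy (4), winter (2), gleams (1) → 7 ✓
Line 3: then (1), two (1), hawk (1), burns (1) → 4 (expected 5)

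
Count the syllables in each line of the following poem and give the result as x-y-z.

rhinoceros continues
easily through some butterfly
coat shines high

Line 1: "rhinoceros continues": 4+3 = 7
Line 2: "easily through some butterfly": 3+1+1+3 = 8
Line 3: "coat shines high": 1+1+1 = 3

7-8-3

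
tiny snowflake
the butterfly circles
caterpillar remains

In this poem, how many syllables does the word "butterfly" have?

3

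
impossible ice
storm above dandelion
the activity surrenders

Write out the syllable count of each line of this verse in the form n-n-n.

5-7-8

Line 1: impossible (4), ice (1) → 5
Line 2: storm (1), above (2), dandelion (4) → 7
Line 3: the (1), activity (4), surrenders (3) → 8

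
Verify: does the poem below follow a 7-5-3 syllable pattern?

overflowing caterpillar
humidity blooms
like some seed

No

Line 1: overflowing (4), caterpillar (4) → 8 (expected 7)
Line 2: humidity (4), blooms (1) → 5 ✓
Line 3: like (1), some (1), seed (1) → 3 ✓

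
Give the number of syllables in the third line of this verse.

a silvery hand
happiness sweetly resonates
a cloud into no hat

6

The third line: "a cloud into no hat": 1+1+2+1+1 = 6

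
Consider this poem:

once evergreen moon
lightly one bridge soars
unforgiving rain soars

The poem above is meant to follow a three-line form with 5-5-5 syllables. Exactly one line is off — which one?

Line 1: once (1), evergreen (3), moon (1) → 5 ✓
Line 2: lightly (2), one (1), bridge (1), soars (1) → 5 ✓
Line 3: unforgiving (4), rain (1), soars (1) → 6 (expected 5)

Line 3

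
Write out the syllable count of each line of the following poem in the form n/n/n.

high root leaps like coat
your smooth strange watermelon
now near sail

5/7/3

Line 1: high(1) + root(1) + leaps(1) + like(1) + coat(1) = 5
Line 2: your(1) + smooth(1) + strange(1) + watermelon(4) = 7
Line 3: now(1) + near(1) + sail(1) = 3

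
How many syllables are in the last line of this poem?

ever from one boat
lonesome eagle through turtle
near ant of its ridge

The last line: near (1), ant (1), of (1), its (1), ridge (1) → 5

5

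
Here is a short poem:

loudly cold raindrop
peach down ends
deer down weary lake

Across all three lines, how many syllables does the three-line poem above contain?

Line 1: "loudly cold raindrop": 2+1+2 = 5
Line 2: "peach down ends": 1+1+1 = 3
Line 3: "deer down weary lake": 1+1+2+1 = 5
Total: 5 + 3 + 5 = 13

13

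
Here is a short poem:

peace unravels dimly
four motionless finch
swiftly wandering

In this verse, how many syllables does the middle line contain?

5

The middle line: four (1), motionless (3), finch (1) → 5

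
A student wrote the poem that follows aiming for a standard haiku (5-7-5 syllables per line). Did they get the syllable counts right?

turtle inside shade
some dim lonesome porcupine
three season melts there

Yes

Line 1: turtle(2) + inside(2) + shade(1) = 5 ✓
Line 2: some(1) + dim(1) + lonesome(2) + porcupine(3) = 7 ✓
Line 3: three(1) + season(2) + melts(1) + there(1) = 5 ✓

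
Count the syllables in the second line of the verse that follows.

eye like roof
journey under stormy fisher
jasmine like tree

The second line: journey(2) + under(2) + stormy(2) + fisher(2) = 8

8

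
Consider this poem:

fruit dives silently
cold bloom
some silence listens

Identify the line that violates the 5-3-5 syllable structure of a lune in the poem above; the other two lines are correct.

Line 1: fruit (1), dives (1), silently (3) → 5 ✓
Line 2: cold (1), bloom (1) → 2 (expected 3)
Line 3: some (1), silence (2), listens (2) → 5 ✓

The second line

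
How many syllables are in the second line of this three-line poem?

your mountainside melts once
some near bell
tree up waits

3

The second line: some(1) + near(1) + bell(1) = 3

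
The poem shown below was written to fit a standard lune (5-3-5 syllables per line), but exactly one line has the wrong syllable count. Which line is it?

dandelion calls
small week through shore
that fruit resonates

Line 2

Line 1: dandelion(4) + calls(1) = 5 ✓
Line 2: small(1) + week(1) + through(1) + shore(1) = 4 (expected 3)
Line 3: that(1) + fruit(1) + resonates(3) = 5 ✓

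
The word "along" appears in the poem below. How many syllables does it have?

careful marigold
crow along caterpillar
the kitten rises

2

"along" has 2 syllables.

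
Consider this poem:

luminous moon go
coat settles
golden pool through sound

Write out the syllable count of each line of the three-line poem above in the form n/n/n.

5/3/5

Line 1: luminous(3) + moon(1) + go(1) = 5
Line 2: coat(1) + settles(2) = 3
Line 3: golden(2) + pool(1) + through(1) + sound(1) = 5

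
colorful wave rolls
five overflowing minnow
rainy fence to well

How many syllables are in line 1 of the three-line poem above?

Line 1: colorful (3), wave (1), rolls (1) → 5

5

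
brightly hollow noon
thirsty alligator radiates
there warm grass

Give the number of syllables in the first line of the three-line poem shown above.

5

The first line: brightly (2), hollow (2), noon (1) → 5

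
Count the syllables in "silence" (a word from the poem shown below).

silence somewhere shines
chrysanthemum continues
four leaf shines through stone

2

"silence" has 2 syllables.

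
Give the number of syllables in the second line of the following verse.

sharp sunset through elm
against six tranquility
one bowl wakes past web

7

The second line: "against six tranquility": 2+1+4 = 7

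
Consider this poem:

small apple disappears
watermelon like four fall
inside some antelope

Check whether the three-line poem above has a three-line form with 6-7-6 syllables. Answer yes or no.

Yes

Line 1: small(1) + apple(2) + disappears(3) = 6 ✓
Line 2: watermelon(4) + like(1) + four(1) + fall(1) = 7 ✓
Line 3: inside(2) + some(1) + antelope(3) = 6 ✓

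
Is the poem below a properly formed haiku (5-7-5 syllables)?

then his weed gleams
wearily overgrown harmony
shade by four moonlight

Line 1: then(1) + his(1) + weed(1) + gleams(1) = 4 (expected 5)
Line 2: wearily(3) + overgrown(3) + harmony(3) = 9 (expected 7)
Line 3: shade(1) + by(1) + four(1) + moonlight(2) = 5 ✓

No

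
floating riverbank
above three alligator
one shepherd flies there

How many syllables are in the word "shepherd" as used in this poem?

2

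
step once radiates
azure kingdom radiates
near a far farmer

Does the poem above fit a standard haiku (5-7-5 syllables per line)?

Yes

Line 1: step (1), once (1), radiates (3) → 5 ✓
Line 2: azure (2), kingdom (2), radiates (3) → 7 ✓
Line 3: near (1), a (1), far (1), farmer (2) → 5 ✓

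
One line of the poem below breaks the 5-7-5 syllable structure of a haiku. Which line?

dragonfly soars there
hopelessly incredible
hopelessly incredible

The third line

Line 1: dragonfly(3) + soars(1) + there(1) = 5 ✓
Line 2: hopelessly(3) + incredible(4) = 7 ✓
Line 3: hopelessly(3) + incredible(4) = 7 (expected 5)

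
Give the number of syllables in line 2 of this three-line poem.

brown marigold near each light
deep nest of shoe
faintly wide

Line 2: "deep nest of shoe": 1+1+1+1 = 4

4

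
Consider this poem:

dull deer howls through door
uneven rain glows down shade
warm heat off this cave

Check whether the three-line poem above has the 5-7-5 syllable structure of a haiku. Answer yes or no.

Line 1: dull (1), deer (1), howls (1), through (1), door (1) → 5 ✓
Line 2: uneven (3), rain (1), glows (1), down (1), shade (1) → 7 ✓
Line 3: warm (1), heat (1), off (1), this (1), cave (1) → 5 ✓

Yes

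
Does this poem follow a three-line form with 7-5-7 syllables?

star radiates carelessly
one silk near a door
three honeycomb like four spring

Line 1: star(1) + radiates(3) + carelessly(3) = 7 ✓
Line 2: one(1) + silk(1) + near(1) + a(1) + door(1) = 5 ✓
Line 3: three(1) + honeycomb(3) + like(1) + four(1) + spring(1) = 7 ✓

Yes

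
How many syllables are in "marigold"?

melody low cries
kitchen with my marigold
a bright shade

3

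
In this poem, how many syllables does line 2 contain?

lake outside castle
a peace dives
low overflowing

3

Line 2: a (1), peace (1), dives (1) → 3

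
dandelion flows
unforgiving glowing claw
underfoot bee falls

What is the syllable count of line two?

Line two: "unforgiving glowing claw": 4+2+1 = 7

7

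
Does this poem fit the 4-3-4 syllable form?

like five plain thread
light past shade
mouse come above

Yes

Line 1: "like five plain thread": 1+1+1+1 = 4 ✓
Line 2: "light past shade": 1+1+1 = 3 ✓
Line 3: "mouse come above": 1+1+2 = 4 ✓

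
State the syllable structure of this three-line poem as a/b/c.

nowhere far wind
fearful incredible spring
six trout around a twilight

Line 1: "nowhere far wind": 2+1+1 = 4
Line 2: "fearful incredible spring": 2+4+1 = 7
Line 3: "six trout around a twilight": 1+1+2+1+2 = 7

4/7/7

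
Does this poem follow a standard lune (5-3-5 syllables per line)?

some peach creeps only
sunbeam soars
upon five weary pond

Line 1: "some peach creeps only": 1+1+1+2 = 5 ✓
Line 2: "sunbeam soars": 2+1 = 3 ✓
Line 3: "upon five weary pond": 2+1+2+1 = 6 (expected 5)

No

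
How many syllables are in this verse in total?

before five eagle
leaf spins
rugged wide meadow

12

Line 1: "before five eagle": 2+1+2 = 5
Line 2: "leaf spins": 1+1 = 2
Line 3: "rugged wide meadow": 2+1+2 = 5
Total: 5 + 2 + 5 = 12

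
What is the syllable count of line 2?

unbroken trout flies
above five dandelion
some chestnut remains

7

Line 2: "above five dandelion": 2+1+4 = 7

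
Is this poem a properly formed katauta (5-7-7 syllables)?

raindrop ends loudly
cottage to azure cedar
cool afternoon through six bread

Yes

Line 1: raindrop(2) + ends(1) + loudly(2) = 5 ✓
Line 2: cottage(2) + to(1) + azure(2) + cedar(2) = 7 ✓
Line 3: cool(1) + afternoon(3) + through(1) + six(1) + bread(1) = 7 ✓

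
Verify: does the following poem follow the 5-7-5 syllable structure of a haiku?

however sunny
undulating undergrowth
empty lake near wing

Line 1: however (3), sunny (2) → 5 ✓
Line 2: undulating (4), undergrowth (3) → 7 ✓
Line 3: empty (2), lake (1), near (1), wing (1) → 5 ✓

Yes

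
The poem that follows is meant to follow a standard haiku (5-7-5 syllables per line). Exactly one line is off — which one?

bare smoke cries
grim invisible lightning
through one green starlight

Line 1: bare (1), smoke (1), cries (1) → 3 (expected 5)
Line 2: grim (1), invisible (4), lightning (2) → 7 ✓
Line 3: through (1), one (1), green (1), starlight (2) → 5 ✓

Line 1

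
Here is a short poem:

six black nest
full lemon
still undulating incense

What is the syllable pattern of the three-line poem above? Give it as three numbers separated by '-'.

3-3-7

Line 1: "six black nest": 1+1+1 = 3
Line 2: "full lemon": 1+2 = 3
Line 3: "still undulating incense": 1+4+2 = 7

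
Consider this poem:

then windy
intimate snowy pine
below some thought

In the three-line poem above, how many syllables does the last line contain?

4

The last line: "below some thought": 2+1+1 = 4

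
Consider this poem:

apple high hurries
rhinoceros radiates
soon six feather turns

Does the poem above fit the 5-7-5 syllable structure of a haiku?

Yes

Line 1: "apple high hurries": 2+1+2 = 5 ✓
Line 2: "rhinoceros radiates": 4+3 = 7 ✓
Line 3: "soon six feather turns": 1+1+2+1 = 5 ✓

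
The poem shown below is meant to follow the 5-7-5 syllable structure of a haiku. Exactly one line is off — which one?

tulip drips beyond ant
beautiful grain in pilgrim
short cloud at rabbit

The first line

Line 1: tulip (2), drips (1), beyond (2), ant (1) → 6 (expected 5)
Line 2: beautiful (3), grain (1), in (1), pilgrim (2) → 7 ✓
Line 3: short (1), cloud (1), at (1), rabbit (2) → 5 ✓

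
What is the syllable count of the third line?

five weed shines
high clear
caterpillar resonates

The third line: caterpillar(4) + resonates(3) = 7

7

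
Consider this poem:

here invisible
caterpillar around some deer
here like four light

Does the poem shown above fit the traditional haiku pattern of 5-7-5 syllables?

Line 1: here (1), invisible (4) → 5 ✓
Line 2: caterpillar (4), around (2), some (1), deer (1) → 8 (expected 7)
Line 3: here (1), like (1), four (1), light (1) → 4 (expected 5)

No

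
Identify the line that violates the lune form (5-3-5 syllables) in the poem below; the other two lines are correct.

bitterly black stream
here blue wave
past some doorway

The third line

Line 1: bitterly (3), black (1), stream (1) → 5 ✓
Line 2: here (1), blue (1), wave (1) → 3 ✓
Line 3: past (1), some (1), doorway (2) → 4 (expected 5)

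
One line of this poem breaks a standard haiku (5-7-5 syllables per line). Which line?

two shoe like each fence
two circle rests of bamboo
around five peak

Line 1: "two shoe like each fence": 1+1+1+1+1 = 5 ✓
Line 2: "two circle rests of bamboo": 1+2+1+1+2 = 7 ✓
Line 3: "around five peak": 2+1+1 = 4 (expected 5)

Line 3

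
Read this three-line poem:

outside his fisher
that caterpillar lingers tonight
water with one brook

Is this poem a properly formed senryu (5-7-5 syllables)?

Line 1: "outside his fisher": 2+1+2 = 5 ✓
Line 2: "that caterpillar lingers tonight": 1+4+2+2 = 9 (expected 7)
Line 3: "water with one brook": 2+1+1+1 = 5 ✓

No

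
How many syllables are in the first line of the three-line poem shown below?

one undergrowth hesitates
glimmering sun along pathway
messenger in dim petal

7

The first line: one (1), undergrowth (3), hesitates (3) → 7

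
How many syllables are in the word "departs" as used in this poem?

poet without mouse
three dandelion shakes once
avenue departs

2

"departs" has 2 syllables.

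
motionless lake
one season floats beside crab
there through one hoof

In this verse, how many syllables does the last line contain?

4

The last line: there (1), through (1), one (1), hoof (1) → 4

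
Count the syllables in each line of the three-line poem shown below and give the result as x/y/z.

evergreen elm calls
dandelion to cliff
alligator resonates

5/6/7

Line 1: evergreen(3) + elm(1) + calls(1) = 5
Line 2: dandelion(4) + to(1) + cliff(1) = 6
Line 3: alligator(4) + resonates(3) = 7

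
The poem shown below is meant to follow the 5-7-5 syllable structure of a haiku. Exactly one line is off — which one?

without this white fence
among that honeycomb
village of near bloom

The second line

Line 1: without(2) + this(1) + white(1) + fence(1) = 5 ✓
Line 2: among(2) + that(1) + honeycomb(3) = 6 (expected 7)
Line 3: village(2) + of(1) + near(1) + bloom(1) = 5 ✓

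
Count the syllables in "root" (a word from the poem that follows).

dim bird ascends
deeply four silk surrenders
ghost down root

1

"root" has 1 syllable.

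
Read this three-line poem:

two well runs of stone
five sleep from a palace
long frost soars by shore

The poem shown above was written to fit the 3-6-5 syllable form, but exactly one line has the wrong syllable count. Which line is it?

Line 1: two (1), well (1), runs (1), of (1), stone (1) → 5 (expected 3)
Line 2: five (1), sleep (1), from (1), a (1), palace (2) → 6 ✓
Line 3: long (1), frost (1), soars (1), by (1), shore (1) → 5 ✓

Line 1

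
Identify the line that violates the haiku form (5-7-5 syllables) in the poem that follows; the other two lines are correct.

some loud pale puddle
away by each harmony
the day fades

The third line

Line 1: "some loud pale puddle": 1+1+1+2 = 5 ✓
Line 2: "away by each harmony": 2+1+1+3 = 7 ✓
Line 3: "the day fades": 1+1+1 = 3 (expected 5)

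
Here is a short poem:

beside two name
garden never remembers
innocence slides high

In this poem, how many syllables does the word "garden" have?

"garden" has 2 syllables.

2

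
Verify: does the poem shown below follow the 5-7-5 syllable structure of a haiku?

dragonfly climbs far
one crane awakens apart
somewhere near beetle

Yes

Line 1: "dragonfly climbs far": 3+1+1 = 5 ✓
Line 2: "one crane awakens apart": 1+1+3+2 = 7 ✓
Line 3: "somewhere near beetle": 2+1+2 = 5 ✓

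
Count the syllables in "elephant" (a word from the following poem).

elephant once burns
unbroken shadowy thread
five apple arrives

3

"elephant" has 3 syllables.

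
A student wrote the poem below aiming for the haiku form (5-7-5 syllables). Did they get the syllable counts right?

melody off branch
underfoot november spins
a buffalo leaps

Yes

Line 1: "melody off branch": 3+1+1 = 5 ✓
Line 2: "underfoot november spins": 3+3+1 = 7 ✓
Line 3: "a buffalo leaps": 1+3+1 = 5 ✓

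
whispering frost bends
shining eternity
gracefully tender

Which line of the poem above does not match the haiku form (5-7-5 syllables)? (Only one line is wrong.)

Line 1: whispering(3) + frost(1) + bends(1) = 5 ✓
Line 2: shining(2) + eternity(4) = 6 (expected 7)
Line 3: gracefully(3) + tender(2) = 5 ✓

Line 2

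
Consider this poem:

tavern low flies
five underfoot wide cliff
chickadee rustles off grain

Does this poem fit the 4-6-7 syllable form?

Line 1: tavern (2), low (1), flies (1) → 4 ✓
Line 2: five (1), underfoot (3), wide (1), cliff (1) → 6 ✓
Line 3: chickadee (3), rustles (2), off (1), grain (1) → 7 ✓

Yes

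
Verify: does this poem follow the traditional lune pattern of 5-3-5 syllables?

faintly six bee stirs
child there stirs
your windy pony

Yes

Line 1: faintly (2), six (1), bee (1), stirs (1) → 5 ✓
Line 2: child (1), there (1), stirs (1) → 3 ✓
Line 3: your (1), windy (2), pony (2) → 5 ✓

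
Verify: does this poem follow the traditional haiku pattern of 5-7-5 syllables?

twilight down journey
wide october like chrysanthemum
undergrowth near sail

No

Line 1: "twilight down journey": 2+1+2 = 5 ✓
Line 2: "wide october like chrysanthemum": 1+3+1+4 = 9 (expected 7)
Line 3: "undergrowth near sail": 3+1+1 = 5 ✓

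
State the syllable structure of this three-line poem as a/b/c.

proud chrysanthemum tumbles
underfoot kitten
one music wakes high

7/5/5

Line 1: proud(1) + chrysanthemum(4) + tumbles(2) = 7
Line 2: underfoot(3) + kitten(2) = 5
Line 3: one(1) + music(2) + wakes(1) + high(1) = 5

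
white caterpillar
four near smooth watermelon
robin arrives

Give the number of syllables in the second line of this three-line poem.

7

The second line: four(1) + near(1) + smooth(1) + watermelon(4) = 7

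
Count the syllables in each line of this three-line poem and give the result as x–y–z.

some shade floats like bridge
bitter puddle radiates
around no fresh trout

5–7–5

Line 1: some (1), shade (1), floats (1), like (1), bridge (1) → 5
Line 2: bitter (2), puddle (2), radiates (3) → 7
Line 3: around (2), no (1), fresh (1), trout (1) → 5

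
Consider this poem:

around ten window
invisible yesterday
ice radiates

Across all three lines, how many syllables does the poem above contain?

Line 1: around (2), ten (1), window (2) → 5
Line 2: invisible (4), yesterday (3) → 7
Line 3: ice (1), radiates (3) → 4
Total: 5 + 7 + 4 = 16

16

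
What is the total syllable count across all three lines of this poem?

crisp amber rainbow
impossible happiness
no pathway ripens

17

Line 1: crisp (1), amber (2), rainbow (2) → 5
Line 2: impossible (4), happiness (3) → 7
Line 3: no (1), pathway (2), ripens (2) → 5
Total: 5 + 7 + 5 = 17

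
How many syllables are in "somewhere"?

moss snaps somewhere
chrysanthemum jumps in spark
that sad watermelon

2

"somewhere" has 2 syllables.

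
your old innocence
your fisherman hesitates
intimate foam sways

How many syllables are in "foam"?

1

"foam" has 1 syllable.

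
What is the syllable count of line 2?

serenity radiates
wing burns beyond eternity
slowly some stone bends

8

Line 2: "wing burns beyond eternity": 1+1+2+4 = 8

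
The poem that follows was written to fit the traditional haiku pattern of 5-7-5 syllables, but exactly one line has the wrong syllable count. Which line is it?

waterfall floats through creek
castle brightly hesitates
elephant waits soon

The first line

Line 1: waterfall (3), floats (1), through (1), creek (1) → 6 (expected 5)
Line 2: castle (2), brightly (2), hesitates (3) → 7 ✓
Line 3: elephant (3), waits (1), soon (1) → 5 ✓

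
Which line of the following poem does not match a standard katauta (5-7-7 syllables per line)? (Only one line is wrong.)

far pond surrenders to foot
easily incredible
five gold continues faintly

Line 1: "far pond surrenders to foot": 1+1+3+1+1 = 7 (expected 5)
Line 2: "easily incredible": 3+4 = 7 ✓
Line 3: "five gold continues faintly": 1+1+3+2 = 7 ✓

Line 1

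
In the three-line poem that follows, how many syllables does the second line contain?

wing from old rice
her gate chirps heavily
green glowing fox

The second line: "her gate chirps heavily": 1+1+1+3 = 6

6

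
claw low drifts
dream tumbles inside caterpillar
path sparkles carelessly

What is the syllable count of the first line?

3

The first line: claw(1) + low(1) + drifts(1) = 3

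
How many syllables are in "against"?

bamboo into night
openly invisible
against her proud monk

2

"against" has 2 syllables.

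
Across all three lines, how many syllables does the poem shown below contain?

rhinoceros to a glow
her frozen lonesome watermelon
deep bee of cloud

Line 1: rhinoceros(4) + to(1) + a(1) + glow(1) = 7
Line 2: her(1) + frozen(2) + lonesome(2) + watermelon(4) = 9
Line 3: deep(1) + bee(1) + of(1) + cloud(1) = 4
Total: 7 + 9 + 4 = 20

20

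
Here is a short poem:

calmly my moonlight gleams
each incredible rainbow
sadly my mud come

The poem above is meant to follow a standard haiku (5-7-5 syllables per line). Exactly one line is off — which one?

The first line

Line 1: "calmly my moonlight gleams": 2+1+2+1 = 6 (expected 5)
Line 2: "each incredible rainbow": 1+4+2 = 7 ✓
Line 3: "sadly my mud come": 2+1+1+1 = 5 ✓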